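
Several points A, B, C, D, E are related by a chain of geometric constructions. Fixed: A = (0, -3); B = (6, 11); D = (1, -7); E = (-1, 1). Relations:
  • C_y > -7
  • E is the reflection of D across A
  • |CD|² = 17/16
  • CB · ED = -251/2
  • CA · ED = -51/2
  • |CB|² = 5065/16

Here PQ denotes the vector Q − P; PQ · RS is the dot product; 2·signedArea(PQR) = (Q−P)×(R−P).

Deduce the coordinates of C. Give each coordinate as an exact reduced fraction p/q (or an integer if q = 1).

1. C_x = 3/4  [line -2·x + 8·y + 99/2 = 0 ∩ |CD|² = 17/16]
2. C_y = -6  [line -2·x + 8·y + 99/2 = 0 ∩ |CD|² = 17/16]
   → C = (3/4, -6)

C = (3/4, -6)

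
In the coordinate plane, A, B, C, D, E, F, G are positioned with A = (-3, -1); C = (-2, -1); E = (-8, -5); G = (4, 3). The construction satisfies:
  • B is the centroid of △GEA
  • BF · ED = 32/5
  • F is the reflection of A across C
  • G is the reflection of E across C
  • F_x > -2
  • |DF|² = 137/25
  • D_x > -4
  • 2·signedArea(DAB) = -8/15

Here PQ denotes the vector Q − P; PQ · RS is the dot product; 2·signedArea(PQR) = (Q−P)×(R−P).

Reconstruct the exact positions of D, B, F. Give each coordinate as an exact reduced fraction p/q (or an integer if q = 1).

B = (-7/3, -1)
D = (-16/5, -9/5)
F = (-1, -1)

1. B_x = -7/3  [B is the centroid of △GEA]
2. B_y = -1  [B is the centroid of △GEA]
   → B = (-7/3, -1)
3. F_x = -1  [F is the reflection of A across C]
4. F_y = -1  [F is the reflection of A across C]
   → F = (-1, -1)
5. D_x = -16/5  [2·signedArea(DAB) = -8/15 ∩ BF · ED = 32/5]
6. D_y = -9/5  [2·signedArea(DAB) = -8/15 ∩ BF · ED = 32/5]
   → D = (-16/5, -9/5)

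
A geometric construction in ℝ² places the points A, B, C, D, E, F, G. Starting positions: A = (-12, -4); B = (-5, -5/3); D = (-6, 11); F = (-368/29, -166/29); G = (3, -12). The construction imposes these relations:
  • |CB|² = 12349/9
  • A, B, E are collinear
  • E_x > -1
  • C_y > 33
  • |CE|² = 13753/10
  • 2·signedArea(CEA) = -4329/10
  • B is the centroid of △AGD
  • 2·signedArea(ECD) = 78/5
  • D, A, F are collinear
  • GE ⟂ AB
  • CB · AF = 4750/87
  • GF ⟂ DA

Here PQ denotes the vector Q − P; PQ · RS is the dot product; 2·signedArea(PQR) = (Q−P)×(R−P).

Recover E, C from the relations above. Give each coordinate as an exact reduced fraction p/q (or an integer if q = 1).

C = (-15, 34)
E = (-9/10, -3/10)

1. E_x = -9/10  [A, B, E are collinear ∩ GE ⟂ AB]
2. E_y = -3/10  [A, B, E are collinear ∩ GE ⟂ AB]
   → E = (-9/10, -3/10)
3. C_x = -15  [2·signedArea(CEA) = -4329/10 ∩ CB · AF = 4750/87]
4. C_y = 34  [2·signedArea(CEA) = -4329/10 ∩ CB · AF = 4750/87]
   → C = (-15, 34)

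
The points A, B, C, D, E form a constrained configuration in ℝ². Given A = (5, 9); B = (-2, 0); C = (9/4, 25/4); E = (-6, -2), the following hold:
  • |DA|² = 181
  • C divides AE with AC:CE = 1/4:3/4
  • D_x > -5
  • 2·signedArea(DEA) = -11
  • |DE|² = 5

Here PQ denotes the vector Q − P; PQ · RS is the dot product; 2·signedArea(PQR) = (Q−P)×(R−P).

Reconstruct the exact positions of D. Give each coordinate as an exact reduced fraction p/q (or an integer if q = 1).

1. D_x = -4  [line -11·x + 11·y + -33 = 0 ∩ |DE|² = 5]
2. D_y = -1  [line -11·x + 11·y + -33 = 0 ∩ |DE|² = 5]
   → D = (-4, -1)

D = (-4, -1)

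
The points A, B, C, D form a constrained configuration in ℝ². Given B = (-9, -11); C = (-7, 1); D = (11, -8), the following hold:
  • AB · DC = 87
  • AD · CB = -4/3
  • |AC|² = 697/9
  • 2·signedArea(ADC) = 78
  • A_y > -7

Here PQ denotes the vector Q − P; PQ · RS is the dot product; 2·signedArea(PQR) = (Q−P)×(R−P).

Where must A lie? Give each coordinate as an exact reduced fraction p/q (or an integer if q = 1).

A = (-5/3, -6)

1. A_x = -5/3  [2·signedArea(ADC) = 78 ∩ AD · CB = -4/3]
2. A_y = -6  [2·signedArea(ADC) = 78 ∩ AD · CB = -4/3]
   → A = (-5/3, -6)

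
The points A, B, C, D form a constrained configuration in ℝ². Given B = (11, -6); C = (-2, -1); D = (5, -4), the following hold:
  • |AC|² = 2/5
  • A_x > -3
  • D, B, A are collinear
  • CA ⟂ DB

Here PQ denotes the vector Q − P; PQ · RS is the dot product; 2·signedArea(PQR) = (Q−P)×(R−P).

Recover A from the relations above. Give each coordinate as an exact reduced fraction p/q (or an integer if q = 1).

1. A_x = -11/5  [D, B, A are collinear ∩ CA ⟂ DB]
2. A_y = -8/5  [D, B, A are collinear ∩ CA ⟂ DB]
   → A = (-11/5, -8/5)

A = (-11/5, -8/5)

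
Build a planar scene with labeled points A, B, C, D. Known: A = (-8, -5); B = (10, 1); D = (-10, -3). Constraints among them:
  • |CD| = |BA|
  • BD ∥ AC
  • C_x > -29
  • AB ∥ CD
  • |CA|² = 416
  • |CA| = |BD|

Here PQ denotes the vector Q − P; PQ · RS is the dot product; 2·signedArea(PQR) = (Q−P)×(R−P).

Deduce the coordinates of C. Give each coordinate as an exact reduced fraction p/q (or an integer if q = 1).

1. C_x = -28  [AB ∥ CD ∩ BD ∥ AC]
2. C_y = -9  [AB ∥ CD ∩ BD ∥ AC]
   → C = (-28, -9)

C = (-28, -9)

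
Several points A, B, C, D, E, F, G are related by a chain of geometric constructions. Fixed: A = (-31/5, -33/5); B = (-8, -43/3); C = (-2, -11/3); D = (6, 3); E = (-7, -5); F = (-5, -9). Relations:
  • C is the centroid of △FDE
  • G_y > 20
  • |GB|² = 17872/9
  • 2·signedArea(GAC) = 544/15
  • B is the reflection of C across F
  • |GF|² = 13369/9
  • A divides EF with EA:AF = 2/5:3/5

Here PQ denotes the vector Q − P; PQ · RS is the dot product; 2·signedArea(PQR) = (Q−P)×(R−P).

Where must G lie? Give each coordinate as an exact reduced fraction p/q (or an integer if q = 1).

G = (20, 61/3)

1. G_x = 20  [line -44/15·x + 21/5·y + -401/15 = 0 ∩ |GB|² = 17872/9]
2. G_y = 61/3  [line -44/15·x + 21/5·y + -401/15 = 0 ∩ |GB|² = 17872/9]
   → G = (20, 61/3)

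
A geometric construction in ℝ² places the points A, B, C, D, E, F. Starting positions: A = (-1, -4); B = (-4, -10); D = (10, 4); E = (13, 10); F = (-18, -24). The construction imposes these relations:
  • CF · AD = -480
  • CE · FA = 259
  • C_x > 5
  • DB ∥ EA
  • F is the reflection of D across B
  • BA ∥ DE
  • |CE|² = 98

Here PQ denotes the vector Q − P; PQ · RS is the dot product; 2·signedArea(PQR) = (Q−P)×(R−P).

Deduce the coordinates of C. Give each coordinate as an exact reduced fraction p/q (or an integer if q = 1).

1. C_x = 6  [CF · AD = -480 ∩ CE · FA = 259]
2. C_y = 3  [CF · AD = -480 ∩ CE · FA = 259]
   → C = (6, 3)

C = (6, 3)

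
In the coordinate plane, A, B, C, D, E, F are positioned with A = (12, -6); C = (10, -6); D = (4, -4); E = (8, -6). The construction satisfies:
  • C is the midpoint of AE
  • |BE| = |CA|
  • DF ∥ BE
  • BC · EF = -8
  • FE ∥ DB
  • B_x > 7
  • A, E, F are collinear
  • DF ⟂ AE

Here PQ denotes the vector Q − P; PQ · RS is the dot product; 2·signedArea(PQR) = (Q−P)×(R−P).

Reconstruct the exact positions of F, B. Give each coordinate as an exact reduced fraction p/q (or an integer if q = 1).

B = (8, -4)
F = (4, -6)

1. F_x = 4  [A, E, F are collinear ∩ DF ⟂ AE]
2. F_y = -6  [A, E, F are collinear ∩ DF ⟂ AE]
   → F = (4, -6)
3. B_x = 8  [DF ∥ BE ∩ FE ∥ DB]
4. B_y = -4  [DF ∥ BE ∩ FE ∥ DB]
   → B = (8, -4)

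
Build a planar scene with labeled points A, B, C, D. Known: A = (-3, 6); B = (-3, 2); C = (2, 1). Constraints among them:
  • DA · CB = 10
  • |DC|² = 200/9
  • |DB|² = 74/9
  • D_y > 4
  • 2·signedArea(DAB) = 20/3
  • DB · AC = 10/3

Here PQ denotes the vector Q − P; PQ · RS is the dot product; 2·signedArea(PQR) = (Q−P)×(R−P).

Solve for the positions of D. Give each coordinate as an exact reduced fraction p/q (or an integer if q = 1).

D = (-4/3, 13/3)

1. D_x = -4/3  [DA · CB = 10 ∩ DB · AC = 10/3]
2. D_y = 13/3  [DA · CB = 10 ∩ DB · AC = 10/3]
   → D = (-4/3, 13/3)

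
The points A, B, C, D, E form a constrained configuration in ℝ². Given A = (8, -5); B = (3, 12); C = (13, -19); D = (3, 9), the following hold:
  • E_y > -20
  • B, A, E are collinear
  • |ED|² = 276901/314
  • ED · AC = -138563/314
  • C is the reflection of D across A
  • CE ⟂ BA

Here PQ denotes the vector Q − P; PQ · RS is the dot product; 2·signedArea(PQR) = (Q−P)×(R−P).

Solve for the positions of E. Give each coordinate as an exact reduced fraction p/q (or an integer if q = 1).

1. E_x = 3827/314  [B, A, E are collinear ∩ CE ⟂ BA]
2. E_y = -6041/314  [B, A, E are collinear ∩ CE ⟂ BA]
   → E = (3827/314, -6041/314)

E = (3827/314, -6041/314)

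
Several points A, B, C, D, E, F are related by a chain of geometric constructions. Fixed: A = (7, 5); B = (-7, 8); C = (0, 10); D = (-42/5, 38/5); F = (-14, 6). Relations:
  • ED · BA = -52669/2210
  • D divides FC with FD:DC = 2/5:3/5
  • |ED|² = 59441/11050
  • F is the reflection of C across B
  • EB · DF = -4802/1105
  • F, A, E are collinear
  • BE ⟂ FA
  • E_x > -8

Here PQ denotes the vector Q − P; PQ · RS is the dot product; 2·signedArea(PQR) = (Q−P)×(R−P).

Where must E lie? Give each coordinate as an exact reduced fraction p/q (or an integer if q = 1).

E = (-3143/442, 2507/442)

1. E_x = -3143/442  [F, A, E are collinear ∩ BE ⟂ FA]
2. E_y = 2507/442  [F, A, E are collinear ∩ BE ⟂ FA]
   → E = (-3143/442, 2507/442)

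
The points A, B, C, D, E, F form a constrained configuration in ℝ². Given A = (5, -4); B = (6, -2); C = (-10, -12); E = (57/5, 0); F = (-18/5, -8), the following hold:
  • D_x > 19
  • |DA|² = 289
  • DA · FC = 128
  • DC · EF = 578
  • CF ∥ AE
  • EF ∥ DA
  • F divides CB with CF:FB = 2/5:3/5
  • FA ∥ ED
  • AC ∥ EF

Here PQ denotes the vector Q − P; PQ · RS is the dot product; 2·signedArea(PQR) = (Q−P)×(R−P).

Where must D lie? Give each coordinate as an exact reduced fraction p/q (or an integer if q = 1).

D = (20, 4)

1. D_x = 20  [EF ∥ DA ∩ FA ∥ ED]
2. D_y = 4  [EF ∥ DA ∩ FA ∥ ED]
   → D = (20, 4)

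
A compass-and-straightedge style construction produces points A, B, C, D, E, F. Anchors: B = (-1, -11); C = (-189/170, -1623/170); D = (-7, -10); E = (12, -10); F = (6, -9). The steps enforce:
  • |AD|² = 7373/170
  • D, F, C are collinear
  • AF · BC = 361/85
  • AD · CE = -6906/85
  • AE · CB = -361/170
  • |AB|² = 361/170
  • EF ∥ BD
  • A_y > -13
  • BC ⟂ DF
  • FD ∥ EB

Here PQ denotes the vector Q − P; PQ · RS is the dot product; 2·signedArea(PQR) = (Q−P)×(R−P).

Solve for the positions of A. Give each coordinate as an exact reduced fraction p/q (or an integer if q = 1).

A = (-151/170, -2117/170)

1. A_x = -151/170  [AE · CB = -361/170 ∩ AD · CE = -6906/85]
2. A_y = -2117/170  [AE · CB = -361/170 ∩ AD · CE = -6906/85]
   → A = (-151/170, -2117/170)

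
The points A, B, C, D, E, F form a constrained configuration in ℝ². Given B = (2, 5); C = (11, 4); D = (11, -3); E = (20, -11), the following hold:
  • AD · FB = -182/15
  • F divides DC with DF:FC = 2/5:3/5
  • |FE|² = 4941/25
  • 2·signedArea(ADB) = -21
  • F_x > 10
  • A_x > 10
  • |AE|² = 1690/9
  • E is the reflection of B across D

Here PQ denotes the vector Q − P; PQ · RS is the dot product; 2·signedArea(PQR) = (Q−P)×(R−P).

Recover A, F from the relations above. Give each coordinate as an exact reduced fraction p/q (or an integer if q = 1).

1. F_x = 11  [F divides DC with DF:FC = 2/5:3/5]
2. F_y = -1/5  [F divides DC with DF:FC = 2/5:3/5]
   → F = (11, -1/5)
3. A_x = 11  [2·signedArea(ADB) = -21 ∩ AD · FB = -182/15]
4. A_y = -2/3  [2·signedArea(ADB) = -21 ∩ AD · FB = -182/15]
   → A = (11, -2/3)

A = (11, -2/3)
F = (11, -1/5)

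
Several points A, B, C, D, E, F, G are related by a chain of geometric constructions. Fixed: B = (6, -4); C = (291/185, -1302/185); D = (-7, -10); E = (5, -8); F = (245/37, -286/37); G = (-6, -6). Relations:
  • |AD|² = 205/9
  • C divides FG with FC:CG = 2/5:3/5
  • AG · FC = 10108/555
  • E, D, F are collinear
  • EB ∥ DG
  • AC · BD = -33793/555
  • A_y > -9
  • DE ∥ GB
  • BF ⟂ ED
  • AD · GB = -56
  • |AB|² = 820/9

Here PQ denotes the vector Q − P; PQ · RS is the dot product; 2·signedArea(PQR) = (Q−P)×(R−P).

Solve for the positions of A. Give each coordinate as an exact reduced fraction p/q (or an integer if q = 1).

A = (-8/3, -8)

1. A_x = -8/3  [AD · GB = -56 ∩ AC · BD = -33793/555]
2. A_y = -8  [AD · GB = -56 ∩ AC · BD = -33793/555]
   → A = (-8/3, -8)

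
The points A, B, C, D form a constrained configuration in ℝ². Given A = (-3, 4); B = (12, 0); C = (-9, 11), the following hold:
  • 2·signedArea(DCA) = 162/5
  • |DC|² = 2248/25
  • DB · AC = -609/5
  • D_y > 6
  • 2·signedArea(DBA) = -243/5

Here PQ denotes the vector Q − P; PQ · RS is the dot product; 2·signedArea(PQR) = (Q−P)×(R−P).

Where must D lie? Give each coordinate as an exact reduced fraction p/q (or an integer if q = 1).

D = (-3/5, 33/5)

1. D_x = -3/5  [2·signedArea(DCA) = 162/5 ∩ 2·signedArea(DBA) = -243/5]
2. D_y = 33/5  [2·signedArea(DCA) = 162/5 ∩ 2·signedArea(DBA) = -243/5]
   → D = (-3/5, 33/5)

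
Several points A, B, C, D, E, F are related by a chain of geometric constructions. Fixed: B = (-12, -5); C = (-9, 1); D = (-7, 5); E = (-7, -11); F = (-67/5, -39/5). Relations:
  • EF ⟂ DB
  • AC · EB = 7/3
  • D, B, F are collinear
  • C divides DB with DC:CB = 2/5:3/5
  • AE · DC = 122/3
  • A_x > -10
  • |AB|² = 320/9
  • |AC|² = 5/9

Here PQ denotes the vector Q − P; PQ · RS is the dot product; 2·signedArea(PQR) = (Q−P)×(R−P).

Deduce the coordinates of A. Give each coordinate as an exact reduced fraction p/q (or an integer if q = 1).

1. A_x = -28/3  [AC · EB = 7/3 ∩ AE · DC = 122/3]
2. A_y = 1/3  [AC · EB = 7/3 ∩ AE · DC = 122/3]
   → A = (-28/3, 1/3)

A = (-28/3, 1/3)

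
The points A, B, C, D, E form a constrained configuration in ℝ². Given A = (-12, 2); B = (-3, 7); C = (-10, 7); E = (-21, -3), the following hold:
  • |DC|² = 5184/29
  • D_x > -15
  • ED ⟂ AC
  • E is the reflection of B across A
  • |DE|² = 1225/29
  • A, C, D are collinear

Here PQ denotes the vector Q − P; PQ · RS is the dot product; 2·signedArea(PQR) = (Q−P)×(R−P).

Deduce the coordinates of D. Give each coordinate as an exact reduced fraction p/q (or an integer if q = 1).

D = (-434/29, -157/29)

1. D_x = -434/29  [A, C, D are collinear ∩ ED ⟂ AC]
2. D_y = -157/29  [A, C, D are collinear ∩ ED ⟂ AC]
   → D = (-434/29, -157/29)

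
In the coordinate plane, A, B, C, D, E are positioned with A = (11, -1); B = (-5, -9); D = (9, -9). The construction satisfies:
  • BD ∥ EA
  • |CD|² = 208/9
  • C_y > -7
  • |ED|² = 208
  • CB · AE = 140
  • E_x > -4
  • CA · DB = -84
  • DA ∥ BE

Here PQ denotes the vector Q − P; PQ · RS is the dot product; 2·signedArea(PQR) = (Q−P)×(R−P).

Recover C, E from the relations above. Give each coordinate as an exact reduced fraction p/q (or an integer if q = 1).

1. C_x = 5  [CA · DB = -84]
2. C_y = -19/3  [|CD|² = 208/9]
   → C = (5, -19/3)
3. E_x = -3  [BD ∥ EA ∩ DA ∥ BE]
4. E_y = -1  [BD ∥ EA ∩ DA ∥ BE]
   → E = (-3, -1)

C = (5, -19/3)
E = (-3, -1)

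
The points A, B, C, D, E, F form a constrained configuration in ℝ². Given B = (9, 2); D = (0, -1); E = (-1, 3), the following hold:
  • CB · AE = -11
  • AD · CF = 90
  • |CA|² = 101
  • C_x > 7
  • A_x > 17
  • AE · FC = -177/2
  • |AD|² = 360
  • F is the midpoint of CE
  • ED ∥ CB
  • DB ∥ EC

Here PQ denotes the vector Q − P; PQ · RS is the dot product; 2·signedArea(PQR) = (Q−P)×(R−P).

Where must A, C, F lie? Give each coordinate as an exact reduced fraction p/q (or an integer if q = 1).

A = (18, 5)
C = (8, 6)
F = (7/2, 9/2)

1. C_x = 8  [ED ∥ CB ∩ DB ∥ EC]
2. C_y = 6  [ED ∥ CB ∩ DB ∥ EC]
   → C = (8, 6)
3. F_x = 7/2  [F is the midpoint of CE]
4. F_y = 9/2  [F is the midpoint of CE]
   → F = (7/2, 9/2)
5. A_x = 18  [AD · CF = 90 ∩ CB · AE = -11]
6. A_y = 5  [AD · CF = 90 ∩ CB · AE = -11]
   → A = (18, 5)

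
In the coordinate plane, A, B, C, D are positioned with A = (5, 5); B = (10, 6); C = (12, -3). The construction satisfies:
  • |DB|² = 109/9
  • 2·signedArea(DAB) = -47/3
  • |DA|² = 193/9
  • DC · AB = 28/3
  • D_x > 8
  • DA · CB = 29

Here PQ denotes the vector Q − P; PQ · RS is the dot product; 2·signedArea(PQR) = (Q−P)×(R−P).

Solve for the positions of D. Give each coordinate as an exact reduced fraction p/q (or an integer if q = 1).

1. D_x = 9  [DC · AB = 28/3 ∩ DA · CB = 29]
2. D_y = 8/3  [DC · AB = 28/3 ∩ DA · CB = 29]
   → D = (9, 8/3)

D = (9, 8/3)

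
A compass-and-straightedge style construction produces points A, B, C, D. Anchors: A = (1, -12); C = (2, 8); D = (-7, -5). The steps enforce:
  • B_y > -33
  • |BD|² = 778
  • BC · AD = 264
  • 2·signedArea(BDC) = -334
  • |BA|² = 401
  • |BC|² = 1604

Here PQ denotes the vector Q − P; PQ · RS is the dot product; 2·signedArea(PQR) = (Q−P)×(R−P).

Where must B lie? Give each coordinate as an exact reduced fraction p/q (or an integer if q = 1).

B = (0, -32)

1. B_x = 0  [2·signedArea(BDC) = -334 ∩ BC · AD = 264]
2. B_y = -32  [2·signedArea(BDC) = -334 ∩ BC · AD = 264]
   → B = (0, -32)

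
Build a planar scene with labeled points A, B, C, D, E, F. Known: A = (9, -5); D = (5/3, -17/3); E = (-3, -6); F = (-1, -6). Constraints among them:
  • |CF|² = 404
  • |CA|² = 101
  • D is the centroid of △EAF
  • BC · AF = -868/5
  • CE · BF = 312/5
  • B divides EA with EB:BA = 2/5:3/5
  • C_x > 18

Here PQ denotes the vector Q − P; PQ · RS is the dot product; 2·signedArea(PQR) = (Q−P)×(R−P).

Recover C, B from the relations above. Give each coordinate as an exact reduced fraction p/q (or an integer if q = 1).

1. B_x = 9/5  [B divides EA with EB:BA = 2/5:3/5]
2. B_y = -28/5  [B divides EA with EB:BA = 2/5:3/5]
   → B = (9/5, -28/5)
3. C_x = 19  [CE · BF = 312/5 ∩ BC · AF = -868/5]
4. C_y = -4  [CE · BF = 312/5 ∩ BC · AF = -868/5]
   → C = (19, -4)

B = (9/5, -28/5)
C = (19, -4)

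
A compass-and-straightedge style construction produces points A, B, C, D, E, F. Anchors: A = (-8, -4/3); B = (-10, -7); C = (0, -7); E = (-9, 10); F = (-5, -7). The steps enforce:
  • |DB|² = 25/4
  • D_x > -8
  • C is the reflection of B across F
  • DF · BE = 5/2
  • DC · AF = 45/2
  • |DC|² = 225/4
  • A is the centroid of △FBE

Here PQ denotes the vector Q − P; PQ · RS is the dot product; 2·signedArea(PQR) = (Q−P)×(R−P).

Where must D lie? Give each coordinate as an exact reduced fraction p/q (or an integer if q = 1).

D = (-15/2, -7)

1. D_x = -15/2  [DF · BE = 5/2 ∩ DC · AF = 45/2]
2. D_y = -7  [DF · BE = 5/2 ∩ DC · AF = 45/2]
   → D = (-15/2, -7)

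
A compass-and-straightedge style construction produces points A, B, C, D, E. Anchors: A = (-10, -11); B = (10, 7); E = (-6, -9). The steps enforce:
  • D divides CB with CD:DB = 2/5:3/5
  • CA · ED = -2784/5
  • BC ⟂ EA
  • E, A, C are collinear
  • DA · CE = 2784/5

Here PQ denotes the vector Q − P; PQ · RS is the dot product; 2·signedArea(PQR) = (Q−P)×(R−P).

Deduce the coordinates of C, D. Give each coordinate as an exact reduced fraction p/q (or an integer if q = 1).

C = (66/5, 3/5)
D = (298/25, 79/25)

1. C_x = 66/5  [E, A, C are collinear ∩ BC ⟂ EA]
2. C_y = 3/5  [E, A, C are collinear ∩ BC ⟂ EA]
   → C = (66/5, 3/5)
3. D_x = 298/25  [D divides CB with CD:DB = 2/5:3/5]
4. D_y = 79/25  [D divides CB with CD:DB = 2/5:3/5]
   → D = (298/25, 79/25)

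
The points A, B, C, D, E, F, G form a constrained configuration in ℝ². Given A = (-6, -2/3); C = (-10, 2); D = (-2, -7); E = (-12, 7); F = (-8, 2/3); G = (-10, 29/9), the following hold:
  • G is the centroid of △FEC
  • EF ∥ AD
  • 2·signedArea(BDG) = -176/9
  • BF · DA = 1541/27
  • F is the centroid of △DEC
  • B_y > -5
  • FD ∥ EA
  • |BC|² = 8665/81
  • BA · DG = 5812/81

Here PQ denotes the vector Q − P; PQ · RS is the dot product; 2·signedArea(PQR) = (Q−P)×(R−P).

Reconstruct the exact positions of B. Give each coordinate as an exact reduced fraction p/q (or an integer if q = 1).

B = (-2, -41/9)

1. B_x = -2  [2·signedArea(BDG) = -176/9 ∩ BA · DG = 5812/81]
2. B_y = -41/9  [2·signedArea(BDG) = -176/9 ∩ BA · DG = 5812/81]
   → B = (-2, -41/9)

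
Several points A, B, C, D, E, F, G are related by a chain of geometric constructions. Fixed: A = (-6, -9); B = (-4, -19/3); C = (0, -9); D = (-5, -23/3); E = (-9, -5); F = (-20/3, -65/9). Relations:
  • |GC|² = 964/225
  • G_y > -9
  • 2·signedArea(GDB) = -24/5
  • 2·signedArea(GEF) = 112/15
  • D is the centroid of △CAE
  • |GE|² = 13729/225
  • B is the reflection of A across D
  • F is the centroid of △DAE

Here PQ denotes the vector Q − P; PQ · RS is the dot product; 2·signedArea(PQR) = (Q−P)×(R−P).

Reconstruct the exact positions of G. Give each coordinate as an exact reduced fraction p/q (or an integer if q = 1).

1. G_x = -2  [2·signedArea(GDB) = -24/5 ∩ 2·signedArea(GEF) = 112/15]
2. G_y = -127/15  [2·signedArea(GDB) = -24/5 ∩ 2·signedArea(GEF) = 112/15]
   → G = (-2, -127/15)

G = (-2, -127/15)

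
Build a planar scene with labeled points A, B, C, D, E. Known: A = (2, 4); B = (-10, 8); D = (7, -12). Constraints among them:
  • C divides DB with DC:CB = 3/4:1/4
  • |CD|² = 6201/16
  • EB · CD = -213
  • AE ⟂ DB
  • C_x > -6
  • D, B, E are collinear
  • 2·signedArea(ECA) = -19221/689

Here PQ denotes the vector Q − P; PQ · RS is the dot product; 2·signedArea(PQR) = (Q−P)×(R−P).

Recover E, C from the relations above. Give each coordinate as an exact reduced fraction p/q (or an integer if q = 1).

C = (-23/4, 3)
E = (-2062/689, -168/689)

1. E_x = -2062/689  [D, B, E are collinear ∩ AE ⟂ DB]
2. E_y = -168/689  [D, B, E are collinear ∩ AE ⟂ DB]
   → E = (-2062/689, -168/689)
3. C_x = -23/4  [C divides DB with DC:CB = 3/4:1/4]
4. C_y = 3  [C divides DB with DC:CB = 3/4:1/4]
   → C = (-23/4, 3)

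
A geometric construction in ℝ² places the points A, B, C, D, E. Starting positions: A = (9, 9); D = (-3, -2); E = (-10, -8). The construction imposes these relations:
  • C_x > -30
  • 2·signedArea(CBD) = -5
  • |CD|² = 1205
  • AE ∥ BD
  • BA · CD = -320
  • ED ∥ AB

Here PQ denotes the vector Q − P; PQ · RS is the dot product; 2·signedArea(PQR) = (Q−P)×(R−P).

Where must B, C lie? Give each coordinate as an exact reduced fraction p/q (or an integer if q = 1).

1. B_x = 16  [AE ∥ BD ∩ ED ∥ AB]
2. B_y = 15  [AE ∥ BD ∩ ED ∥ AB]
   → B = (16, 15)
3. C_x = -29  [2·signedArea(CBD) = -5 ∩ BA · CD = -320]
4. C_y = -25  [2·signedArea(CBD) = -5 ∩ BA · CD = -320]
   → C = (-29, -25)

B = (16, 15)
C = (-29, -25)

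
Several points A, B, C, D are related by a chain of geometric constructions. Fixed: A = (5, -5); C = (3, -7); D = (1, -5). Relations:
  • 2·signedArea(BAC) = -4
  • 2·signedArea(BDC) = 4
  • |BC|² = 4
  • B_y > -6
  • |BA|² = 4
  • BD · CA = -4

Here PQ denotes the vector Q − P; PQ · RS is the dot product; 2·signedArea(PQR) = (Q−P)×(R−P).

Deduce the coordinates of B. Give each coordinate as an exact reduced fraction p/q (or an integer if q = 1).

1. B_x = 3  [BD · CA = -4 ∩ 2·signedArea(BAC) = -4]
2. B_y = -5  [BD · CA = -4 ∩ 2·signedArea(BAC) = -4]
   → B = (3, -5)

B = (3, -5)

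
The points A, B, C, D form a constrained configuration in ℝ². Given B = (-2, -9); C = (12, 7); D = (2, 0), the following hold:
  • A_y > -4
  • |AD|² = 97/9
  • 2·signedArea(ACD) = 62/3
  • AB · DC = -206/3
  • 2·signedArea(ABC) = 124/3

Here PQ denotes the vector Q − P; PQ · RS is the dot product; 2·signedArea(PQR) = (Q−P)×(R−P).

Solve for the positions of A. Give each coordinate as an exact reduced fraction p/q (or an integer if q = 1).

1. A_x = 2/3  [2·signedArea(ABC) = 124/3 ∩ 2·signedArea(ACD) = 62/3]
2. A_y = -3  [2·signedArea(ABC) = 124/3 ∩ 2·signedArea(ACD) = 62/3]
   → A = (2/3, -3)

A = (2/3, -3)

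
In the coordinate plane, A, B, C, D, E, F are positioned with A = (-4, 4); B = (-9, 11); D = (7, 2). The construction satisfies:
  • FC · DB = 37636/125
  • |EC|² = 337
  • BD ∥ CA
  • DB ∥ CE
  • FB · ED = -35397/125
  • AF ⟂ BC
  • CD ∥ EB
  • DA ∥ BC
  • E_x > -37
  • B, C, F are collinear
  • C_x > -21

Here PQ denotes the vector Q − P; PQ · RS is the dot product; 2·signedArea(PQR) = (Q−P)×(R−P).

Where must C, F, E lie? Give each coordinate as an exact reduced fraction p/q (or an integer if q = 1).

1. C_x = -20  [BD ∥ CA ∩ DA ∥ BC]
2. C_y = 13  [BD ∥ CA ∩ DA ∥ BC]
   → C = (-20, 13)
3. F_x = -366/125  [B, C, F are collinear ∩ AF ⟂ BC]
4. F_y = 1237/125  [B, C, F are collinear ∩ AF ⟂ BC]
   → F = (-366/125, 1237/125)
5. E_x = -36  [CD ∥ EB ∩ DB ∥ CE]
6. E_y = 22  [CD ∥ EB ∩ DB ∥ CE]
   → E = (-36, 22)

C = (-20, 13)
E = (-36, 22)
F = (-366/125, 1237/125)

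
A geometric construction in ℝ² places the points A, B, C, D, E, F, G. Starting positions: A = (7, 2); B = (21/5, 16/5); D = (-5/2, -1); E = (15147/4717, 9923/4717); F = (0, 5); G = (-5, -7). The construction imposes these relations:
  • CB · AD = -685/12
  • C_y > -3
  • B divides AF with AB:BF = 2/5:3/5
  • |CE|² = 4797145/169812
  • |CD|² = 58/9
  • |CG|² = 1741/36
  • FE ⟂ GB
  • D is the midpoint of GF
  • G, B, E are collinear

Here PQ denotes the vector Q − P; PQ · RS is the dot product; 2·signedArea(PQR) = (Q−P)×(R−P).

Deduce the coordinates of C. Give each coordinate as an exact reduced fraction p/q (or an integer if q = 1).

C = (-1/6, -2)

1. C_x = -1/6  [line 19/2·x + 3·y + 91/12 = 0 ∩ |CG|² = 1741/36]
2. C_y = -2  [line 19/2·x + 3·y + 91/12 = 0 ∩ |CG|² = 1741/36]
   → C = (-1/6, -2)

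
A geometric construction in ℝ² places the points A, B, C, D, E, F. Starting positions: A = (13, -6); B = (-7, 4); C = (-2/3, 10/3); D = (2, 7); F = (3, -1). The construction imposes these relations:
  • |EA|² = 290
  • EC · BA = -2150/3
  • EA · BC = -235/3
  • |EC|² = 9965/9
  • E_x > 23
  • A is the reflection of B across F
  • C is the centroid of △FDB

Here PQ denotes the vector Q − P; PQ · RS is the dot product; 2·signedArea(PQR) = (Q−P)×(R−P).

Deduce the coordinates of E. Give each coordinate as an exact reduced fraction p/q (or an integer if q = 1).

1. E_x = 24  [EC · BA = -2150/3 ∩ EA · BC = -235/3]
2. E_y = -19  [EC · BA = -2150/3 ∩ EA · BC = -235/3]
   → E = (24, -19)

E = (24, -19)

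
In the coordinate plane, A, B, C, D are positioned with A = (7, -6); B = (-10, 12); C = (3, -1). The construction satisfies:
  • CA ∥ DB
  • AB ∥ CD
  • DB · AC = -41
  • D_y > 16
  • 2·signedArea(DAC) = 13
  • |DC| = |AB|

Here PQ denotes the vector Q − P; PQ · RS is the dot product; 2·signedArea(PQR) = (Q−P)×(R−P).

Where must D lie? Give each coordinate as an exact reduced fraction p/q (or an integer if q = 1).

1. D_x = -14  [CA ∥ DB ∩ AB ∥ CD]
2. D_y = 17  [CA ∥ DB ∩ AB ∥ CD]
   → D = (-14, 17)

D = (-14, 17)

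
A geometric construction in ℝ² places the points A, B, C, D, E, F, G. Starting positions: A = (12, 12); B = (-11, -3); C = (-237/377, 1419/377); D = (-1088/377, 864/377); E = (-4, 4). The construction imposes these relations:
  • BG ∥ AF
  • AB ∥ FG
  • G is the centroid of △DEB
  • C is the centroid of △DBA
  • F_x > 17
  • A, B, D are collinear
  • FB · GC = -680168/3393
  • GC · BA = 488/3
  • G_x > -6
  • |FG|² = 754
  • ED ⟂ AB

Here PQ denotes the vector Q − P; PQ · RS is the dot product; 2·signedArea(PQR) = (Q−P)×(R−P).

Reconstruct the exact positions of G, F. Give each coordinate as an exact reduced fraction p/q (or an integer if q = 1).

F = (19270/1131, 18206/1131)
G = (-6743/1131, 1241/1131)

1. G_x = -6743/1131  [G is the centroid of △DEB]
2. G_y = 1241/1131  [G is the centroid of △DEB]
   → G = (-6743/1131, 1241/1131)
3. F_x = 19270/1131  [AB ∥ FG ∩ BG ∥ AF]
4. F_y = 18206/1131  [AB ∥ FG ∩ BG ∥ AF]
   → F = (19270/1131, 18206/1131)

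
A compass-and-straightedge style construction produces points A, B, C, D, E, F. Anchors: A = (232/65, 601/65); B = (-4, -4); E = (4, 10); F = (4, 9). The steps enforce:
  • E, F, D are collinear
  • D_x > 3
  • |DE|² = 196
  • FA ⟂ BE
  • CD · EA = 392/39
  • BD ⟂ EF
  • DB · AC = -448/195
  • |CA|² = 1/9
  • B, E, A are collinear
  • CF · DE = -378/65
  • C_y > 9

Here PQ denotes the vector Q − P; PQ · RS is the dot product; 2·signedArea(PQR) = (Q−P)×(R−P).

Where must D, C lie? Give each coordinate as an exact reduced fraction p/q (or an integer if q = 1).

1. D_x = 4  [E, F, D are collinear ∩ BD ⟂ EF]
2. D_y = -4  [E, F, D are collinear ∩ BD ⟂ EF]
   → D = (4, -4)
3. C_x = 752/195  [CF · DE = -378/65 ∩ CD · EA = 392/39]
4. C_y = 612/65  [CF · DE = -378/65 ∩ CD · EA = 392/39]
   → C = (752/195, 612/65)

C = (752/195, 612/65)
D = (4, -4)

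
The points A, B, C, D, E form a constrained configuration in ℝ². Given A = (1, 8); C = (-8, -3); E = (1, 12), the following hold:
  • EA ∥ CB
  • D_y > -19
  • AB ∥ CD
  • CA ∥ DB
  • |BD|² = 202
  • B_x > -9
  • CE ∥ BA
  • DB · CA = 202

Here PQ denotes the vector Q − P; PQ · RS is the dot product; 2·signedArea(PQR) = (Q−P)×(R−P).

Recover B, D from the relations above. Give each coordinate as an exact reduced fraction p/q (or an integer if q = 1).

B = (-8, -7)
D = (-17, -18)

1. B_x = -8  [CE ∥ BA ∩ EA ∥ CB]
2. B_y = -7  [CE ∥ BA ∩ EA ∥ CB]
   → B = (-8, -7)
3. D_x = -17  [CA ∥ DB ∩ AB ∥ CD]
4. D_y = -18  [CA ∥ DB ∩ AB ∥ CD]
   → D = (-17, -18)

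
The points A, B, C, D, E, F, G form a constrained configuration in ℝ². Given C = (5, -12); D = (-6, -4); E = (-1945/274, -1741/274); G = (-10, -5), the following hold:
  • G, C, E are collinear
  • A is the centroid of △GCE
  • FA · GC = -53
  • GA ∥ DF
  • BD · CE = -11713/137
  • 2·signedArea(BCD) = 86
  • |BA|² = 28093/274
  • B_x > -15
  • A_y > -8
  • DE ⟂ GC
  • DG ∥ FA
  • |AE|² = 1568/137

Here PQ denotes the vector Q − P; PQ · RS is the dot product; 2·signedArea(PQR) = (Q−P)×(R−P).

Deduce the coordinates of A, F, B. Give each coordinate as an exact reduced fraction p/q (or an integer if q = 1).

A = (-1105/274, -2133/274)
B = (-14, -6)
F = (-9/274, -1859/274)

1. A_x = -1105/274  [A is the centroid of △GCE]
2. A_y = -2133/274  [A is the centroid of △GCE]
   → A = (-1105/274, -2133/274)
3. F_x = -9/274  [DG ∥ FA ∩ GA ∥ DF]
4. F_y = -1859/274  [DG ∥ FA ∩ GA ∥ DF]
   → F = (-9/274, -1859/274)
5. B_x = -14  [2·signedArea(BCD) = 86 ∩ BD · CE = -11713/137]
6. B_y = -6  [2·signedArea(BCD) = 86 ∩ BD · CE = -11713/137]
   → B = (-14, -6)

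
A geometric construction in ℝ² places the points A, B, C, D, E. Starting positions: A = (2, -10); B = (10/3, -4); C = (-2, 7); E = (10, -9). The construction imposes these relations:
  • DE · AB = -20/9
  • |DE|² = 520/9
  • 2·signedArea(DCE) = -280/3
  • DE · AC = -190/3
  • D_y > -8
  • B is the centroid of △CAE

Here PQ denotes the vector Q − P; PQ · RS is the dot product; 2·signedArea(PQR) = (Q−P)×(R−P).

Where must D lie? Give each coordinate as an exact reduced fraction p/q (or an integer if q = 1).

1. D_x = 8/3  [DE · AB = -20/9 ∩ DE · AC = -190/3]
2. D_y = -7  [DE · AB = -20/9 ∩ DE · AC = -190/3]
   → D = (8/3, -7)

D = (8/3, -7)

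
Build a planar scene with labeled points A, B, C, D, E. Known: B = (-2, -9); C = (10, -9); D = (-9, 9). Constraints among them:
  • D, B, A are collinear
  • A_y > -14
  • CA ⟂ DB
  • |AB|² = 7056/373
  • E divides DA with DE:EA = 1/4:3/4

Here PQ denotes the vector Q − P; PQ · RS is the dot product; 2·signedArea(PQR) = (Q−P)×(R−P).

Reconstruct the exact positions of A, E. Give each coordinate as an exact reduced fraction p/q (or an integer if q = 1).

1. A_x = -158/373  [D, B, A are collinear ∩ CA ⟂ DB]
2. A_y = -4869/373  [D, B, A are collinear ∩ CA ⟂ DB]
   → A = (-158/373, -4869/373)
3. E_x = -10229/1492  [E divides DA with DE:EA = 1/4:3/4]
4. E_y = 2601/746  [E divides DA with DE:EA = 1/4:3/4]
   → E = (-10229/1492, 2601/746)

A = (-158/373, -4869/373)
E = (-10229/1492, 2601/746)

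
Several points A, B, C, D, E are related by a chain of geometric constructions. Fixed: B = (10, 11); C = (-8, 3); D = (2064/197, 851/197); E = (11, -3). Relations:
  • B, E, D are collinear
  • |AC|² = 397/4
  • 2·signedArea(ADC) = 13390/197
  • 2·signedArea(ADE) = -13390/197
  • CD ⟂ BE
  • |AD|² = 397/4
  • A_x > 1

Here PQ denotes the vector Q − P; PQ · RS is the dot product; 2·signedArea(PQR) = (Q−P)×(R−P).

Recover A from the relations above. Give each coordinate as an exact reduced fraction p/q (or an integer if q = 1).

A = (3/2, 0)

1. A_x = 3/2  [2·signedArea(ADC) = 13390/197 ∩ 2·signedArea(ADE) = -13390/197]
2. A_y = 0  [2·signedArea(ADC) = 13390/197 ∩ 2·signedArea(ADE) = -13390/197]
   → A = (3/2, 0)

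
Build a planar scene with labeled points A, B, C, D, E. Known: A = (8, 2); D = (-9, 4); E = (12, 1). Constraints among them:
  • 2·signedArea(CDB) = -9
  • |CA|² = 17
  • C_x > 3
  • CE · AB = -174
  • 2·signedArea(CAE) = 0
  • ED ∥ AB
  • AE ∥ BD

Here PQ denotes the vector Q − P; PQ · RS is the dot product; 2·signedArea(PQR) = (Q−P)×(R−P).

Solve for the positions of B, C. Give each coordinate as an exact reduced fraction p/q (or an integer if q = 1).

1. B_x = -13  [AE ∥ BD ∩ ED ∥ AB]
2. B_y = 5  [AE ∥ BD ∩ ED ∥ AB]
   → B = (-13, 5)
3. C_x = 4  [2·signedArea(CAE) = 0 ∩ CE · AB = -174]
4. C_y = 3  [2·signedArea(CAE) = 0 ∩ CE · AB = -174]
   → C = (4, 3)

B = (-13, 5)
C = (4, 3)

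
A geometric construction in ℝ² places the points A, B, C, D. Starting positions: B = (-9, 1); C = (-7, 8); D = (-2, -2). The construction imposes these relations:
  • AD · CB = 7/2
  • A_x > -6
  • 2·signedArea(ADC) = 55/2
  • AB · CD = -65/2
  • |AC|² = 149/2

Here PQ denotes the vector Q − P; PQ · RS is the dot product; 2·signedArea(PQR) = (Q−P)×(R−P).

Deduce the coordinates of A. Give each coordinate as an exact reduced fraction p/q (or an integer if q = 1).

1. A_x = -11/2  [2·signedArea(ADC) = 55/2 ∩ AB · CD = -65/2]
2. A_y = -1/2  [2·signedArea(ADC) = 55/2 ∩ AB · CD = -65/2]
   → A = (-11/2, -1/2)

A = (-11/2, -1/2)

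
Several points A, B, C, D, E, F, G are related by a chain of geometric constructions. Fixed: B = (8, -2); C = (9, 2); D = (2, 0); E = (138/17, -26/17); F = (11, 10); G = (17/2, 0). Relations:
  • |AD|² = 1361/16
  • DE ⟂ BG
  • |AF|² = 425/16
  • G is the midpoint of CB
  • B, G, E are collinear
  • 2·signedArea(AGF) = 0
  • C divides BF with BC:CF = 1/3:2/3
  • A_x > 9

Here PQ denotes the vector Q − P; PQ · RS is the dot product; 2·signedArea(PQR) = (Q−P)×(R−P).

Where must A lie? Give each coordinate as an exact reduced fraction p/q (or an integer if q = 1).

1. A_x = 39/4  [line -10·x + 5/2·y + 85 = 0 ∩ |AD|² = 1361/16]
2. A_y = 5  [line -10·x + 5/2·y + 85 = 0 ∩ |AD|² = 1361/16]
   → A = (39/4, 5)

A = (39/4, 5)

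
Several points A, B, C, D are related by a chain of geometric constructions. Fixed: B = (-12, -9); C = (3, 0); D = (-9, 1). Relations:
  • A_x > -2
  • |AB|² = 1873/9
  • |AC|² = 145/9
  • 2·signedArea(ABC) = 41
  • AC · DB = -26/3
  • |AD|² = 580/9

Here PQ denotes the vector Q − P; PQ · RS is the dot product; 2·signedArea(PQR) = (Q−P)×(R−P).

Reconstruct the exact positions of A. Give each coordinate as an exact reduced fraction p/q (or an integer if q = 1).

A = (-1, 1/3)

1. A_x = -1  [2·signedArea(ABC) = 41 ∩ AC · DB = -26/3]
2. A_y = 1/3  [2·signedArea(ABC) = 41 ∩ AC · DB = -26/3]
   → A = (-1, 1/3)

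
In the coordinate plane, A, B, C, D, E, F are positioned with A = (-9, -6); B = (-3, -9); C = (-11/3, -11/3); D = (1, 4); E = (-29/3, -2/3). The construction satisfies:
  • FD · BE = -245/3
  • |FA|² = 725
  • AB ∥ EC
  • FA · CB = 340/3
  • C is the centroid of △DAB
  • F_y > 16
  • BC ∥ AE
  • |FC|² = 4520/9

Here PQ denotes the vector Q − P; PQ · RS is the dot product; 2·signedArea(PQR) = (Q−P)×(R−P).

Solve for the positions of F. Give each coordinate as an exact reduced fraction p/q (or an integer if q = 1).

1. F_x = 5  [FD · BE = -245/3 ∩ FA · CB = 340/3]
2. F_y = 17  [FD · BE = -245/3 ∩ FA · CB = 340/3]
   → F = (5, 17)

F = (5, 17)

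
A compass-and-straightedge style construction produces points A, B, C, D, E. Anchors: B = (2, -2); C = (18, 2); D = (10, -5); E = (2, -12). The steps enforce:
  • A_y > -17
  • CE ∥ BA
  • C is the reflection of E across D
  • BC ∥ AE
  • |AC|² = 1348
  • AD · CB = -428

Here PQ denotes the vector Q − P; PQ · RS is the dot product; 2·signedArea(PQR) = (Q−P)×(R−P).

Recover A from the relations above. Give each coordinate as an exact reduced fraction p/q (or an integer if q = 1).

A = (-14, -16)

1. A_x = -14  [BC ∥ AE ∩ CE ∥ BA]
2. A_y = -16  [BC ∥ AE ∩ CE ∥ BA]
   → A = (-14, -16)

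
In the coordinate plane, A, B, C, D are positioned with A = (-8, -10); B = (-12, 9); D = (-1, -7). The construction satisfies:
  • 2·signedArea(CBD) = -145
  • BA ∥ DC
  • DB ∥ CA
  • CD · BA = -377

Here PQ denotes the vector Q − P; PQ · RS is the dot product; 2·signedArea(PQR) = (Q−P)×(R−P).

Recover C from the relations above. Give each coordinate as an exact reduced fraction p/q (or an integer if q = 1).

C = (3, -26)

1. C_x = 3  [DB ∥ CA ∩ BA ∥ DC]
2. C_y = -26  [DB ∥ CA ∩ BA ∥ DC]
   → C = (3, -26)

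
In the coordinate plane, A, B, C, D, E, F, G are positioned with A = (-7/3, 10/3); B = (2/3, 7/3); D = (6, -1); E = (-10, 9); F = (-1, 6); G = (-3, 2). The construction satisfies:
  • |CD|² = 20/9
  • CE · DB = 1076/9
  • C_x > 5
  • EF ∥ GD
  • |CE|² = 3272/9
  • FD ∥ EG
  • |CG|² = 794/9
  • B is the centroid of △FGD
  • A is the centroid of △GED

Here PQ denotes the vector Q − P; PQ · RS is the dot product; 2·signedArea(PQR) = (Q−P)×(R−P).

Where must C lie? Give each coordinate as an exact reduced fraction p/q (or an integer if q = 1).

C = (16/3, -7/3)

1. C_x = 16/3  [line 16/3·x + -10/3·y + -326/9 = 0 ∩ |CG|² = 794/9]
2. C_y = -7/3  [line 16/3·x + -10/3·y + -326/9 = 0 ∩ |CG|² = 794/9]
   → C = (16/3, -7/3)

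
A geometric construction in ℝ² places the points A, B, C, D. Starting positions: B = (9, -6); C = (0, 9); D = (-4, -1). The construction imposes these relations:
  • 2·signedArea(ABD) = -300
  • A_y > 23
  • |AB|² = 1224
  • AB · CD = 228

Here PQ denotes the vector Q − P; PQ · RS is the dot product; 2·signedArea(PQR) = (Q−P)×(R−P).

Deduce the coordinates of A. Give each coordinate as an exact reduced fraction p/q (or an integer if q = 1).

1. A_x = -9  [AB · CD = 228 ∩ 2·signedArea(ABD) = -300]
2. A_y = 24  [AB · CD = 228 ∩ 2·signedArea(ABD) = -300]
   → A = (-9, 24)

A = (-9, 24)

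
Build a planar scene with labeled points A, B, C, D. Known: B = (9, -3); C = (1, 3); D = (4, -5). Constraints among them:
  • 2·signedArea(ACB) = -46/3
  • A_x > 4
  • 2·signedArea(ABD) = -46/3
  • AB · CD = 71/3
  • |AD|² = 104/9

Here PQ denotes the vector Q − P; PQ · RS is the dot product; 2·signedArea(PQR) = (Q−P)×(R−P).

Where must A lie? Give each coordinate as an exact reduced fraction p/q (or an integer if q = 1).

1. A_x = 14/3  [AB · CD = 71/3 ∩ 2·signedArea(ABD) = -46/3]
2. A_y = -5/3  [AB · CD = 71/3 ∩ 2·signedArea(ABD) = -46/3]
   → A = (14/3, -5/3)

A = (14/3, -5/3)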